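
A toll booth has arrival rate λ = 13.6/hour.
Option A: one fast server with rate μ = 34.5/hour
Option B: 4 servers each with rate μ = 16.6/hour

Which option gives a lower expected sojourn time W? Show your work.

Option A: single server μ = 34.5 (M/M/1)
  ρ_A = 13.6/34.5 = 0.3942
  W_A = 1/(μ-λ) = 1/(34.5-13.6) = 1/20.90 = 0.04785

Option B: 4 servers μ = 16.6 (M/M/4)
  ρ_B = λ/(cμ) = 13.6/(4×16.6) = 0.2048
  Offered load a = λ/μ = cρ = 13.6/16.6 = 0.8193
  P₀ = [ Σₙ₌₀^3 aⁿ/n! + a^4/(4!(1-ρ)) ]⁻¹
  Σ = a^0/0! + a^1/1! + a^2/2! + a^3/3! = 1.0000 + 0.81928 + 0.33561 + 0.091652 = 2.2465
  a^4/(4!(1-ρ)) = 0.4505/(24 × 0.7952) = 0.02361
  P₀ = 1/(2.2465 + 0.02361) = 0.4405
  Lq = P₀·a^4·ρ / (4!(1-ρ)²) = 0.44050 × 0.45053 × 0.20482 / (24 × 0.63231) = 0.002679
  Wq_B = Lq/λ = 0.002679/13.6 = 0.0001970
  W_B = Wq_B + 1/μ = 0.0001970 + 0.06024 = 0.06044

Since W_A = 0.04785 < W_B = 0.06044, Option A (single fast server) has the shorter time in system.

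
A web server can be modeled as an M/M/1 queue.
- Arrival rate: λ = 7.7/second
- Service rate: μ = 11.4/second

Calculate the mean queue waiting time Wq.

First, compute utilization: ρ = λ/μ = 7.7/11.4 = 0.6754
For M/M/1: Wq = λ/(μ(μ-λ))
Wq = 7.7/(11.4 × (11.4-7.7))
Wq = 7.7/(11.4 × 3.70)
Wq = 0.1826 seconds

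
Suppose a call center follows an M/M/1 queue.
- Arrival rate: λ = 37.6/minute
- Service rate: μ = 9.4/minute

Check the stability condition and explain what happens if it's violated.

Stability requires ρ = λ/(cμ) < 1
ρ = 37.6/(1 × 9.4) = 37.6/9.40 = 4.0000
Since 4.0000 ≥ 1, the system is UNSTABLE.
Queue grows without bound. Need μ > λ = 37.6.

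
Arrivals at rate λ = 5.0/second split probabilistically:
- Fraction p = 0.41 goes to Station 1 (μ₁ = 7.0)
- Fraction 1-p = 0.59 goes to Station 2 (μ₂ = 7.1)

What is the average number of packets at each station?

Effective rates: λ₁ = 5.0×0.41 = 2.05, λ₂ = 5.0×0.59 = 2.95
Station 1: ρ₁ = 2.05/7.0 = 0.29286, L₁ = ρ₁/(1-ρ₁) = 0.29286/(1-0.29286) = 0.4141
Station 2: ρ₂ = 2.95/7.1 = 0.41549, L₂ = ρ₂/(1-ρ₂) = 0.41549/(1-0.41549) = 0.7108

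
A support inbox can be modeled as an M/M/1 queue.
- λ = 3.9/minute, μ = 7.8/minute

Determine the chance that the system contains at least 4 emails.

ρ = λ/μ = 3.9/7.8 = 0.5000
P(N ≥ n) = ρⁿ
P(N ≥ 4) = 0.5000^4
P(N ≥ 4) = 0.06250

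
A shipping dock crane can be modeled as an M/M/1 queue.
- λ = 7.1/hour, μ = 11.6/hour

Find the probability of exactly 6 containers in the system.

ρ = λ/μ = 7.1/11.6 = 0.6121
P(n) = (1-ρ)ρⁿ
P(6) = (1-0.6121) × 0.6121^6
P(6) = 0.3879 × 0.05259
P(6) = 0.02040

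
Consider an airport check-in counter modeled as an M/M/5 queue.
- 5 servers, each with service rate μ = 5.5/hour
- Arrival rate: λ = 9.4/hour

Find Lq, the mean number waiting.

Traffic intensity: ρ = λ/(cμ) = 9.4/(5×5.5) = 0.3418
Since ρ = 0.3418 < 1, system is stable.
Offered load a = λ/μ = cρ = 9.4/5.5 = 1.7091
P₀ = [ Σₙ₌₀^4 aⁿ/n! + a^5/(5!(1-ρ)) ]⁻¹
Σ = a^0/0! + a^1/1! + a^2/2! + a^3/3! + a^4/4! = 1.0000 + 1.7091 + 1.4605 + 0.8320 + 0.3555 = 5.3571
a^5/(5!(1-ρ)) = 14.5823/(120 × 0.6582) = 0.1846
P₀ = 1/(5.3571 + 0.18463) = 0.1804
Lq = P₀·a^5·ρ / (5!(1-ρ)²) = 0.1804 × 14.5823 × 0.3418 / (120 × 0.4332) = 0.01730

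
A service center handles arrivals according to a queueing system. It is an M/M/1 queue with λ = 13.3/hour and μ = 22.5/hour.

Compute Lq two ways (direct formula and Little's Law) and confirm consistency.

Method 1 (direct): Lq = λ²/(μ(μ-λ)) = 176.89/(22.5 × 9.20) = 0.8545

Method 2 (Little's Law):
W = 1/(μ-λ) = 1/9.20 = 0.108696
Wq = W - 1/μ = 0.108696 - 0.0444444 = 0.06425
Lq = λWq = 13.3 × 0.06425 = 0.8545 ✔ (matches Method 1)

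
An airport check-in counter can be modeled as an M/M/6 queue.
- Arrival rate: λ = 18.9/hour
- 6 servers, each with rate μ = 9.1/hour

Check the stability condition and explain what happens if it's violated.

Stability requires ρ = λ/(cμ) < 1
ρ = 18.9/(6 × 9.1) = 18.9/54.60 = 0.3462
Since 0.3462 < 1, the system is STABLE.
The servers are busy 34.62% of the time.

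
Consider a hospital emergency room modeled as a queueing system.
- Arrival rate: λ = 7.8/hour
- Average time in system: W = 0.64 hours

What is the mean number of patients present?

Little's Law: L = λW
L = 7.8 × 0.64 = 4.9920 patients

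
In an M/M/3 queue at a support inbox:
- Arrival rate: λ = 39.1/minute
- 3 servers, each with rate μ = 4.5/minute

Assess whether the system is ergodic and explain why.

Stability requires ρ = λ/(cμ) < 1
ρ = 39.1/(3 × 4.5) = 39.1/13.50 = 2.8963
Since 2.8963 ≥ 1, the system is UNSTABLE.
Need c > λ/μ = 39.1/4.5 = 8.69.
Minimum servers needed: c = 9.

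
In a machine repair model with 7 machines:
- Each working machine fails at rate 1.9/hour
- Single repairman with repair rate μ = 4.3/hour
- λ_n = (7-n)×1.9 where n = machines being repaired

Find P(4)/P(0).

P(4)/P(0) = ∏_{i=0}^{4-1} λ_i/μ_{i+1}
= (7-0)×1.9/4.3 × (7-1)×1.9/4.3 × (7-2)×1.9/4.3 × (7-3)×1.9/4.3
= 32.0199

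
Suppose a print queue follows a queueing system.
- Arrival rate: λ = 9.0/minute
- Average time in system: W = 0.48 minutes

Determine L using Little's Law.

Little's Law: L = λW
L = 9.0 × 0.48 = 4.3200 jobs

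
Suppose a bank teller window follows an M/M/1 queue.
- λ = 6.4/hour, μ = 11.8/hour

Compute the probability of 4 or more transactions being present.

ρ = λ/μ = 6.4/11.8 = 0.542373
P(N ≥ n) = ρⁿ
P(N ≥ 4) = 0.542373^4
P(N ≥ 4) = 0.08654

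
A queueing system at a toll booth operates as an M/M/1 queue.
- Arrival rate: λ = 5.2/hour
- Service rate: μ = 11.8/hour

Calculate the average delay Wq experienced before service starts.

First, compute utilization: ρ = λ/μ = 5.2/11.8 = 0.4407
For M/M/1: Wq = λ/(μ(μ-λ))
Wq = 5.2/(11.8 × (11.8-5.2))
Wq = 5.2/(11.8 × 6.60)
Wq = 0.06677 hours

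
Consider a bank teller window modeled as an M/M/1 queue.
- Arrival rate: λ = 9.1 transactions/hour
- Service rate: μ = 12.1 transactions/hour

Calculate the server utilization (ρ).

Server utilization: ρ = λ/μ
ρ = 9.1/12.1 = 0.7521
The server is busy 75.21% of the time.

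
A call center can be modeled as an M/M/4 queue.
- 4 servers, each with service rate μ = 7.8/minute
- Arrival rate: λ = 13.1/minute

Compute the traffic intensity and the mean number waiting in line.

Traffic intensity: ρ = λ/(cμ) = 13.1/(4×7.8) = 0.4199
Since ρ = 0.4199 < 1, system is stable.
Offered load a = λ/μ = cρ = 13.1/7.8 = 1.6795
P₀ = [ Σₙ₌₀^3 aⁿ/n! + a^4/(4!(1-ρ)) ]⁻¹
Σ = a^0/0! + a^1/1! + a^2/2! + a^3/3! = 1.0000 + 1.6795 + 1.4103 + 0.78955 = 4.8794
a^4/(4!(1-ρ)) = 7.9562/(24 × 0.58013) = 0.5714
P₀ = 1/(4.8794 + 0.5714) = 0.1835
Lq = P₀·a^4·ρ / (4!(1-ρ)²) = 0.18346 × 7.9562 × 0.41987 / (24 × 0.33655) = 0.07588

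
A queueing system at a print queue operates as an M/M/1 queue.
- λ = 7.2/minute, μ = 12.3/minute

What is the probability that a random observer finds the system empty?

ρ = λ/μ = 7.2/12.3 = 0.5854
P(0) = 1 - ρ = 1 - 0.5854 = 0.4146
The server is idle 41.46% of the time.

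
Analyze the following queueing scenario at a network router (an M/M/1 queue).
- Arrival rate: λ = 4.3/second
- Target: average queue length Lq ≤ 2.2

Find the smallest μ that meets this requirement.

For M/M/1: Lq = λ²/(μ(μ-λ))
Need Lq ≤ 2.2, i.e. μ(μ-λ) ≥ λ²/2.2
μ² - 4.3μ - 18.49/2.2 ≥ 0  →  μ² - 4.3μ - 8.40455 ≥ 0
Quadratic formula (positive root): μ = [λ + √(λ² + 4×8.40455)]/2
Discriminant: 18.49 + 4×8.40455 = 52.1082, √52.1082 = 7.2186
μ ≥ (4.3 + 7.2186)/2 = 5.7593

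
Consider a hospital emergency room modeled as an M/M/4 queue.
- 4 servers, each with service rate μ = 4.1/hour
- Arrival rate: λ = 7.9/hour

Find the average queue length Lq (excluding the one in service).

Traffic intensity: ρ = λ/(cμ) = 7.9/(4×4.1) = 0.4817
Since ρ = 0.4817 < 1, system is stable.
Offered load a = λ/μ = cρ = 7.9/4.1 = 1.9268
P₀ = [ Σₙ₌₀^3 aⁿ/n! + a^4/(4!(1-ρ)) ]⁻¹
Σ = a^0/0! + a^1/1! + a^2/2! + a^3/3! = 1.0000 + 1.9268 + 1.8563 + 1.1923 = 5.9754
a^4/(4!(1-ρ)) = 13.7839/(24 × 0.5183) = 1.1081
P₀ = 1/(5.9754 + 1.1081) = 0.1412
Lq = P₀·a^4·ρ / (4!(1-ρ)²) = 0.1412 × 13.7839 × 0.4817 / (24 × 0.2686) = 0.1454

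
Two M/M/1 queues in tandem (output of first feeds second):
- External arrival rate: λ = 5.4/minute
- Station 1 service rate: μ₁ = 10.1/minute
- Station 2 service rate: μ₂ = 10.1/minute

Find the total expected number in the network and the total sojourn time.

By Jackson's theorem, each station behaves as independent M/M/1.
Station 1: ρ₁ = 5.4/10.1 = 0.5347, L₁ = ρ₁/(1-ρ₁) = λ/(μ₁-λ) = 5.4/4.70 = 1.14894
Station 2: ρ₂ = 5.4/10.1 = 0.5347, L₂ = ρ₂/(1-ρ₂) = λ/(μ₂-λ) = 5.4/4.70 = 1.14894
Total: L = L₁ + L₂ = 1.14894 + 1.14894 = 2.2979
W = L/λ = 2.2979/5.4 = 0.4255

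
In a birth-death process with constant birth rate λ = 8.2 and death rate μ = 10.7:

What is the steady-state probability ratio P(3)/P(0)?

For constant rates: P(n)/P(0) = (λ/μ)^n
P(3)/P(0) = (8.2/10.7)^3 = 0.76636^3 = 0.4501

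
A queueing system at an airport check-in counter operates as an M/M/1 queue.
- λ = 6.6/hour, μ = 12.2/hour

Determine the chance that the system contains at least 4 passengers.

ρ = λ/μ = 6.6/12.2 = 0.54098
P(N ≥ n) = ρⁿ
P(N ≥ 4) = 0.54098^4
P(N ≥ 4) = 0.08565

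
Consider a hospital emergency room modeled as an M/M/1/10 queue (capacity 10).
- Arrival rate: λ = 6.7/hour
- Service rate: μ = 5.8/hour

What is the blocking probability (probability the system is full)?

ρ = λ/μ = 6.7/5.8 = 1.15517
P₀ = (1-ρ)/(1-ρ^(K+1)) = (1-1.15517)/(1-1.15517^11) = -0.15517/-3.8877 = 0.03991
P_K = P₀×ρ^K = 0.03991 × 1.15517^10 = 0.03991 × 4.2312 = 0.1689
Blocking probability = 16.89%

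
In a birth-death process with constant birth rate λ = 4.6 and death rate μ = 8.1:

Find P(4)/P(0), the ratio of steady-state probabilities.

For constant rates: P(n)/P(0) = (λ/μ)^n
P(4)/P(0) = (4.6/8.1)^4 = 0.5679^4 = 0.1040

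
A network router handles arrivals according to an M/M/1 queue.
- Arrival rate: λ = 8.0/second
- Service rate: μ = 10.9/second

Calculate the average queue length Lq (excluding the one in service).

ρ = λ/μ = 8.0/10.9 = 0.7339
For M/M/1: Lq = λ²/(μ(μ-λ))
Lq = 64.00/(10.9 × 2.90)
Lq = 2.0247 packets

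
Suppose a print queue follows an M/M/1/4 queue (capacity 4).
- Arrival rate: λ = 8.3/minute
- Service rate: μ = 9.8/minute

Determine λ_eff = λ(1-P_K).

ρ = λ/μ = 8.3/9.8 = 0.84694
P₀ = (1-ρ)/(1-ρ^(K+1)) = (1-0.84694)/(1-0.84694^5) = 0.15306/0.56422 = 0.2713
P_K = P₀×ρ^K = 0.2713 × 0.84694^4 = 0.2713 × 0.5145 = 0.1396
λ_eff = λ(1-P_K) = 8.3 × (1 - 0.13958) = 8.3 × 0.86042 = 7.1415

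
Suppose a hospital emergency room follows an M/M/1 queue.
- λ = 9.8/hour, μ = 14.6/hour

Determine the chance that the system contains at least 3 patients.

ρ = λ/μ = 9.8/14.6 = 0.6712
P(N ≥ n) = ρⁿ
P(N ≥ 3) = 0.6712^3
P(N ≥ 3) = 0.3024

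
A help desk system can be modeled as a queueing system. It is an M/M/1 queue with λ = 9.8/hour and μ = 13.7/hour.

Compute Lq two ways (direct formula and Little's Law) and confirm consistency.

Method 1 (direct): Lq = λ²/(μ(μ-λ)) = 96.04/(13.7 × 3.90) = 1.7975

Method 2 (Little's Law):
W = 1/(μ-λ) = 1/3.90 = 0.25641
Wq = W - 1/μ = 0.25641 - 0.072993 = 0.18342
Lq = λWq = 9.8 × 0.18342 = 1.7975 ✔ (matches Method 1)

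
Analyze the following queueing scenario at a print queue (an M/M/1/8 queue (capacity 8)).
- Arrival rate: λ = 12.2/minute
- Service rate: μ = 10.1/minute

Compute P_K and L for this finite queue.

ρ = λ/μ = 12.2/10.1 = 1.20792
P₀ = (1-ρ)/(1-ρ^(K+1)) = (1-1.20792)/(1-1.20792^9) = -0.20792/-4.4745 = 0.04647
P_K = P₀×ρ^K = 0.04647 × 1.20792^8 = 0.04647 × 4.5322 = 0.2106
Blocking probability P_8 = 0.2106 (21.06%)
L = ρ[1 - (K+1)ρ^K + Kρ^(K+1)] / [(1-ρ)(1-ρ^(K+1))]
L = 1.20792 × (1 - 9×4.53216 + 8×5.47449) / ((1 - 1.20792) × (1 - 5.47449)) = 5.2019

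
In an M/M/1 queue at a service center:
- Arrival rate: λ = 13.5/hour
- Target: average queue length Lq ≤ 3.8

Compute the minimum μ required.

For M/M/1: Lq = λ²/(μ(μ-λ))
Need Lq ≤ 3.8, i.e. μ(μ-λ) ≥ λ²/3.8
μ² - 13.5μ - 182.25/3.8 ≥ 0  →  μ² - 13.5μ - 47.96053 ≥ 0
Quadratic formula (positive root): μ = [λ + √(λ² + 4×47.96053)]/2
Discriminant: 182.25 + 4×47.96053 = 374.0921, √374.0921 = 19.3415
μ ≥ (13.5 + 19.3415)/2 = 16.4207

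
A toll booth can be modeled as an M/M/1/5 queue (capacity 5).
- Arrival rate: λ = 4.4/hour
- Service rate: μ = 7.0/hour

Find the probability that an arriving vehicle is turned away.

ρ = λ/μ = 4.4/7.0 = 0.62857
P₀ = (1-ρ)/(1-ρ^(K+1)) = (1-0.62857)/(1-0.62857^6) = 0.3714/0.9383 = 0.3958
P_K = P₀×ρ^K = 0.3958 × 0.62857^5 = 0.3958 × 0.09812 = 0.03884
Blocking probability = 3.88%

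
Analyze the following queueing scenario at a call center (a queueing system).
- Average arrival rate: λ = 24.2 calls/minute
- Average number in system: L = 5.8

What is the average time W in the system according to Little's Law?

Little's Law: L = λW, so W = L/λ
W = 5.8/24.2 = 0.2397 minutes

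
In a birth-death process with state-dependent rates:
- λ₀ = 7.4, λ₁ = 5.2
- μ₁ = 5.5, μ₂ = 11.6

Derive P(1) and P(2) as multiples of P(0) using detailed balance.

Balance equations:
State 0: λ₀P₀ = μ₁P₁ → P₁ = (λ₀/μ₁)P₀ = (7.4/5.5)P₀ = 1.3455P₀
State 1: P₂ = (λ₀λ₁)/(μ₁μ₂)P₀ = (7.4×5.2)/(5.5×11.6)P₀ = 0.6031P₀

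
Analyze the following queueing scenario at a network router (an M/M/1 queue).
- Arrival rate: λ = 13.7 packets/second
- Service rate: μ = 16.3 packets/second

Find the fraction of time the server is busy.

Server utilization: ρ = λ/μ
ρ = 13.7/16.3 = 0.8405
The server is busy 84.05% of the time.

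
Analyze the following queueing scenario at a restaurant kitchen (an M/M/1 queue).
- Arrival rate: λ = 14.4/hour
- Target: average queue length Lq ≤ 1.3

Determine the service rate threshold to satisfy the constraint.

For M/M/1: Lq = λ²/(μ(μ-λ))
Need Lq ≤ 1.3, i.e. μ(μ-λ) ≥ λ²/1.3
μ² - 14.4μ - 207.36/1.3 ≥ 0  →  μ² - 14.4μ - 159.5077 ≥ 0
Quadratic formula (positive root): μ = [λ + √(λ² + 4×159.5077)]/2
Discriminant: 207.36 + 4×159.5077 = 845.3908, √845.3908 = 29.0756
μ ≥ (14.4 + 29.0756)/2 = 21.7378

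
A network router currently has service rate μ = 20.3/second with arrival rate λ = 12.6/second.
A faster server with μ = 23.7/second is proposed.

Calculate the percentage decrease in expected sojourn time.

System 1: ρ₁ = 12.6/20.3 = 0.6207, W₁ = 1/(20.3-12.6) = 0.12987
System 2: ρ₂ = 12.6/23.7 = 0.5316, W₂ = 1/(23.7-12.6) = 0.090090
Improvement: (W₁-W₂)/W₁ = (0.12987-0.090090)/0.12987 = 30.63%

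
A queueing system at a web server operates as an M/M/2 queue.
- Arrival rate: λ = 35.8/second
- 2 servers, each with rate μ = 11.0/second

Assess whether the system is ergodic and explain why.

Stability requires ρ = λ/(cμ) < 1
ρ = 35.8/(2 × 11.0) = 35.8/22.00 = 1.6273
Since 1.6273 ≥ 1, the system is UNSTABLE.
Need c > λ/μ = 35.8/11.0 = 3.25.
Minimum servers needed: c = 4.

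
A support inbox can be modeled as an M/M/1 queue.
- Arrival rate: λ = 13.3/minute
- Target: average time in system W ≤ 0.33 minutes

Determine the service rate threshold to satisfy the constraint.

For M/M/1: W = 1/(μ-λ)
Need W ≤ 0.33, so 1/(μ-λ) ≤ 0.33
μ - λ ≥ 1/0.33 = 3.0303
μ ≥ 13.3 + 3.0303 = 16.3303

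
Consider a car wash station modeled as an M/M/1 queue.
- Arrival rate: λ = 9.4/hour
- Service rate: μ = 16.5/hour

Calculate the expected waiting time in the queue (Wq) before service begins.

First, compute utilization: ρ = λ/μ = 9.4/16.5 = 0.5697
For M/M/1: Wq = λ/(μ(μ-λ))
Wq = 9.4/(16.5 × (16.5-9.4))
Wq = 9.4/(16.5 × 7.10)
Wq = 0.08024 hours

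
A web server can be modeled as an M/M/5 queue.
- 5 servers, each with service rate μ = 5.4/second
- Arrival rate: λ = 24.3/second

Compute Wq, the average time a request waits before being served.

Traffic intensity: ρ = λ/(cμ) = 24.3/(5×5.4) = 0.9000
Since ρ = 0.9000 < 1, system is stable.
Offered load a = λ/μ = cρ = 24.3/5.4 = 4.5000
P₀ = [ Σₙ₌₀^4 aⁿ/n! + a^5/(5!(1-ρ)) ]⁻¹
Σ = a^0/0! + a^1/1! + a^2/2! + a^3/3! + a^4/4! = 1.0000 + 4.5000 + 10.1250 + 15.1875 + 17.0859 = 47.8984
a^5/(5!(1-ρ)) = 1845.2812/(120 × 0.1000) = 153.7734
P₀ = 1/(47.8984 + 153.7734) = 0.004959
Lq = P₀·a^5·ρ / (5!(1-ρ)²) = 0.0049585 × 1845.2812 × 0.90000 / (120 × 0.010000) = 6.8624
Wq = Lq/λ = 6.8624/24.3 = 0.2824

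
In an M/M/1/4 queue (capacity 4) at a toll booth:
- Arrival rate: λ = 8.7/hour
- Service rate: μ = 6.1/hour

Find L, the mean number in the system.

ρ = λ/μ = 8.7/6.1 = 1.42623
P₀ = (1-ρ)/(1-ρ^(K+1)) = (1-1.42623)/(1-1.42623^5) = -0.4262/-4.9013 = 0.08696
P_K = P₀×ρ^K = 0.08696 × 1.42623^4 = 0.08696 × 4.1377 = 0.3598
L = ρ[1 - (K+1)ρ^K + Kρ^(K+1)] / [(1-ρ)(1-ρ^(K+1))]
L = 1.42623 × (1 - 5×4.1377 + 4×5.9013) / ((1 - 1.42623) × (1 - 5.9013)) = 2.6740 vehicles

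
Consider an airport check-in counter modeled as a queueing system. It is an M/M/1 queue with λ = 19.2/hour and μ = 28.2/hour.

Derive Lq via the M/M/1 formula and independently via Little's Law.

Method 1 (direct): Lq = λ²/(μ(μ-λ)) = 368.64/(28.2 × 9.00) = 1.4525

Method 2 (Little's Law):
W = 1/(μ-λ) = 1/9.00 = 0.11111
Wq = W - 1/μ = 0.11111 - 0.035461 = 0.07565
Lq = λWq = 19.2 × 0.07565 = 1.4525 ✔ (matches Method 1)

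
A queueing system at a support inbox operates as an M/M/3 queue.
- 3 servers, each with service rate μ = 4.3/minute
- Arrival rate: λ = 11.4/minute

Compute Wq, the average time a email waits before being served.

Traffic intensity: ρ = λ/(cμ) = 11.4/(3×4.3) = 0.8837
Since ρ = 0.8837 < 1, system is stable.
Offered load a = λ/μ = cρ = 11.4/4.3 = 2.6512
P₀ = [ Σₙ₌₀^2 aⁿ/n! + a^3/(3!(1-ρ)) ]⁻¹
Σ = a^0/0! + a^1/1! + a^2/2! = 1.0000 + 2.6512 + 3.5143 = 7.1655
a^3/(3!(1-ρ)) = 18.6341/(6 × 0.116279) = 26.7089
P₀ = 1/(7.1655 + 26.7089) = 0.02952
Lq = P₀·a^3·ρ / (3!(1-ρ)²) = 0.02952 × 18.6341 × 0.8837 / (6 × 0.01352) = 5.9924
Wq = Lq/λ = 5.9924/11.4 = 0.5256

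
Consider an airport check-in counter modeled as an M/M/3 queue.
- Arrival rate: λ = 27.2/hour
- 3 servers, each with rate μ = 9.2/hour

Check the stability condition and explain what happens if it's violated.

Stability requires ρ = λ/(cμ) < 1
ρ = 27.2/(3 × 9.2) = 27.2/27.60 = 0.9855
Since 0.9855 < 1, the system is STABLE.
The servers are busy 98.55% of the time.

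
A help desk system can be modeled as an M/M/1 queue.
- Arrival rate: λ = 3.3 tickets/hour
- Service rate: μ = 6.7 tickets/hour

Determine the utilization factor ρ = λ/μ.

Server utilization: ρ = λ/μ
ρ = 3.3/6.7 = 0.4925
The server is busy 49.25% of the time.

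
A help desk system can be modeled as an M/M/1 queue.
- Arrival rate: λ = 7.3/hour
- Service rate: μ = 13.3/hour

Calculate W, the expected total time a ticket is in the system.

First, compute utilization: ρ = λ/μ = 7.3/13.3 = 0.5489
For M/M/1: W = 1/(μ-λ)
W = 1/(13.3-7.3) = 1/6.00
W = 0.1667 hours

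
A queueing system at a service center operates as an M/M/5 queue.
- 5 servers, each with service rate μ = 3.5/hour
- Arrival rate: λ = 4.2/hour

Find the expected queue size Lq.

Traffic intensity: ρ = λ/(cμ) = 4.2/(5×3.5) = 0.2400
Since ρ = 0.2400 < 1, system is stable.
Offered load a = λ/μ = cρ = 4.2/3.5 = 1.2000
P₀ = [ Σₙ₌₀^4 aⁿ/n! + a^5/(5!(1-ρ)) ]⁻¹
Σ = a^0/0! + a^1/1! + a^2/2! + a^3/3! + a^4/4! = 1.0000 + 1.2000 + 0.7200 + 0.2880 + 0.08640 = 3.2944
a^5/(5!(1-ρ)) = 2.4883/(120 × 0.7600) = 0.02728
P₀ = 1/(3.2944 + 0.02728) = 0.3011
Lq = P₀·a^5·ρ / (5!(1-ρ)²) = 0.3011 × 2.4883 × 0.2400 / (120 × 0.5776) = 0.002594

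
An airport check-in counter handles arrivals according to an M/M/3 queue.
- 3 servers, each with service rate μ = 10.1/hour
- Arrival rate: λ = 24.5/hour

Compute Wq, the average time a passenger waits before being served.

Traffic intensity: ρ = λ/(cμ) = 24.5/(3×10.1) = 0.8086
Since ρ = 0.8086 < 1, system is stable.
Offered load a = λ/μ = cρ = 24.5/10.1 = 2.4257
P₀ = [ Σₙ₌₀^2 aⁿ/n! + a^3/(3!(1-ρ)) ]⁻¹
Σ = a^0/0! + a^1/1! + a^2/2! = 1.000000 + 2.425743 + 2.942114 = 6.3679
a^3/(3!(1-ρ)) = 14.2736/(6 × 0.191419) = 12.4279
P₀ = 1/(6.3679 + 12.4279) = 0.05320
Lq = P₀·a^3·ρ / (3!(1-ρ)²) = 0.05320 × 14.2736 × 0.8086 / (6 × 0.03664) = 2.7930
Wq = Lq/λ = 2.7930/24.5 = 0.1140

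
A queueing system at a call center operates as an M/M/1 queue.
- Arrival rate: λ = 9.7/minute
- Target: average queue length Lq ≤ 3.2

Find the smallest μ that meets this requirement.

For M/M/1: Lq = λ²/(μ(μ-λ))
Need Lq ≤ 3.2, i.e. μ(μ-λ) ≥ λ²/3.2
μ² - 9.7μ - 94.09/3.2 ≥ 0  →  μ² - 9.7μ - 29.40312 ≥ 0
Quadratic formula (positive root): μ = [λ + √(λ² + 4×29.40312)]/2
Discriminant: 94.09 + 4×29.40312 = 211.7025, √211.7025 = 14.5500
μ ≥ (9.7 + 14.5500)/2 = 12.1250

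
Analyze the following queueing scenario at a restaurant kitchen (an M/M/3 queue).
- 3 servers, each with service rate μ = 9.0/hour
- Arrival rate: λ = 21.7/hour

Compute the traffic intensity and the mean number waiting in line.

Traffic intensity: ρ = λ/(cμ) = 21.7/(3×9.0) = 0.8037
Since ρ = 0.8037 < 1, system is stable.
Offered load a = λ/μ = cρ = 21.7/9.0 = 2.4111
P₀ = [ Σₙ₌₀^2 aⁿ/n! + a^3/(3!(1-ρ)) ]⁻¹
Σ = a^0/0! + a^1/1! + a^2/2! = 1.0000 + 2.4111 + 2.9067 = 6.3178
a^3/(3!(1-ρ)) = 14.01689/(6 × 0.1962963) = 11.9011
P₀ = 1/(6.3178 + 11.9011) = 0.05489
Lq = P₀·a^3·ρ / (3!(1-ρ)²) = 0.054888 × 14.0169 × 0.80370 / (6 × 0.038532) = 2.6745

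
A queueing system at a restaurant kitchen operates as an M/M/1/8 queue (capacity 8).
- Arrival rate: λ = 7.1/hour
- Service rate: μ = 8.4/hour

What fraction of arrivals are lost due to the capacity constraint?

ρ = λ/μ = 7.1/8.4 = 0.84524
P₀ = (1-ρ)/(1-ρ^(K+1)) = (1-0.84524)/(1-0.84524^9) = 0.1548/0.7798 = 0.1985
P_K = P₀×ρ^K = 0.19846 × 0.84524^8 = 0.19846 × 0.26052 = 0.05170
Blocking probability = 5.17%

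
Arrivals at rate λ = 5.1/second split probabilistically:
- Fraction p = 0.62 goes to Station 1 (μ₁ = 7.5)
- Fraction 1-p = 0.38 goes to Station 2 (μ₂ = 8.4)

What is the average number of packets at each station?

Effective rates: λ₁ = 5.1×0.62 = 3.162, λ₂ = 5.1×0.38 = 1.938
Station 1: ρ₁ = 3.162/7.5 = 0.4216, L₁ = ρ₁/(1-ρ₁) = 0.4216/(1-0.4216) = 0.7289
Station 2: ρ₂ = 1.938/8.4 = 0.2307, L₂ = ρ₂/(1-ρ₂) = 0.2307/(1-0.2307) = 0.2999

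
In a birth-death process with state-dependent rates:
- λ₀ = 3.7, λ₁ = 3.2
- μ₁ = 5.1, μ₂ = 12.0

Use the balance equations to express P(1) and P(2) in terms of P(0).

Balance equations:
State 0: λ₀P₀ = μ₁P₁ → P₁ = (λ₀/μ₁)P₀ = (3.7/5.1)P₀ = 0.7255P₀
State 1: P₂ = (λ₀λ₁)/(μ₁μ₂)P₀ = (3.7×3.2)/(5.1×12.0)P₀ = 0.1935P₀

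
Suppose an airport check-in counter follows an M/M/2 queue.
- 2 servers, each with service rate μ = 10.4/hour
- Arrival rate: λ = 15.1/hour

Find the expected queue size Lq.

Traffic intensity: ρ = λ/(cμ) = 15.1/(2×10.4) = 0.7260
Since ρ = 0.7260 < 1, system is stable.
Offered load a = λ/μ = cρ = 15.1/10.4 = 1.4519
P₀ = [ Σₙ₌₀^1 aⁿ/n! + a^2/(2!(1-ρ)) ]⁻¹
Σ = a^0/0! + a^1/1! = 1.0000 + 1.4519 = 2.4519
a^2/(2!(1-ρ)) = 2.1081/(2 × 0.27404) = 3.8463
P₀ = 1/(2.4519 + 3.8463) = 0.1588
Lq = P₀·a^2·ρ / (2!(1-ρ)²) = 0.15877 × 2.1081 × 0.72596 / (2 × 0.075097) = 1.6178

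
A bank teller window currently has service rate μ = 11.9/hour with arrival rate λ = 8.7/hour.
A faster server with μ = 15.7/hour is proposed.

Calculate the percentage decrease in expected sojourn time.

System 1: ρ₁ = 8.7/11.9 = 0.7311, W₁ = 1/(11.9-8.7) = 0.312500
System 2: ρ₂ = 8.7/15.7 = 0.5541, W₂ = 1/(15.7-8.7) = 0.142857
Improvement: (W₁-W₂)/W₁ = (0.312500-0.142857)/0.312500 = 54.29%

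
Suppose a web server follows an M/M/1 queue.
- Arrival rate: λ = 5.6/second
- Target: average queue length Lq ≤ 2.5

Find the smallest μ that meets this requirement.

For M/M/1: Lq = λ²/(μ(μ-λ))
Need Lq ≤ 2.5, i.e. μ(μ-λ) ≥ λ²/2.5
μ² - 5.6μ - 31.36/2.5 ≥ 0  →  μ² - 5.6μ - 12.5440 ≥ 0
Quadratic formula (positive root): μ = [λ + √(λ² + 4×12.5440)]/2
Discriminant: 31.36 + 4×12.5440 = 81.5360, √81.5360 = 9.02973
μ ≥ (5.6 + 9.02973)/2 = 7.3149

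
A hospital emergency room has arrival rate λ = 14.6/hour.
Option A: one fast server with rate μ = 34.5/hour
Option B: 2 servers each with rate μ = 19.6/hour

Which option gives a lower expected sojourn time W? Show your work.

Option A: single server μ = 34.5 (M/M/1)
  ρ_A = 14.6/34.5 = 0.4232
  W_A = 1/(μ-λ) = 1/(34.5-14.6) = 1/19.90 = 0.05025

Option B: 2 servers μ = 19.6 (M/M/2)
  ρ_B = λ/(cμ) = 14.6/(2×19.6) = 0.3724
  Offered load a = λ/μ = cρ = 14.6/19.6 = 0.7449
  P₀ = [ Σₙ₌₀^1 aⁿ/n! + a^2/(2!(1-ρ)) ]⁻¹
  Σ = a^0/0! + a^1/1! = 1.0000 + 0.7449 = 1.7449
  a^2/(2!(1-ρ)) = 0.5549/(2 × 0.6276) = 0.4421
  P₀ = 1/(1.7449 + 0.4421) = 0.4572
  Lq = P₀·a^2·ρ / (2!(1-ρ)²) = 0.4572 × 0.5549 × 0.3724 / (2 × 0.3938) = 0.1200
  Wq_B = Lq/λ = 0.11997/14.6 = 0.008217
  W_B = Wq_B + 1/μ = 0.008217 + 0.05102 = 0.05924

Since W_A = 0.05025 < W_B = 0.05924, Option A (single fast server) has the shorter time in system.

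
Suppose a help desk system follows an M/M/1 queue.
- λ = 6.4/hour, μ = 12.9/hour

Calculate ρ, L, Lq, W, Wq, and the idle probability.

Step 1: ρ = λ/μ = 6.4/12.9 = 0.4961
Step 2: L = λ/(μ-λ) = 6.4/6.50 = 0.9846
Step 3: Lq = λ²/(μ(μ-λ)) = 40.96/(12.9×6.50) = 0.4885
Step 4: W = 1/(μ-λ) = 1/6.50 = 0.15385
Step 5: Wq = λ/(μ(μ-λ)) = 6.4/(12.9×6.50) = 0.07633
Step 6: P(0) = 1-ρ = 0.5039
Verify: L = λW = 6.4×0.15385 = 0.9846 ✔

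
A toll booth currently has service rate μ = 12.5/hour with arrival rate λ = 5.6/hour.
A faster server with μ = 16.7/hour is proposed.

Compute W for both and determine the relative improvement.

System 1: ρ₁ = 5.6/12.5 = 0.4480, W₁ = 1/(12.5-5.6) = 0.14493
System 2: ρ₂ = 5.6/16.7 = 0.3353, W₂ = 1/(16.7-5.6) = 0.090090
Improvement: (W₁-W₂)/W₁ = (0.14493-0.090090)/0.14493 = 37.84%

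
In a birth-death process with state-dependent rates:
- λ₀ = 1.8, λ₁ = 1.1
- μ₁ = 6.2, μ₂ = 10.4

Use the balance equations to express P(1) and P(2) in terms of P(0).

Balance equations:
State 0: λ₀P₀ = μ₁P₁ → P₁ = (λ₀/μ₁)P₀ = (1.8/6.2)P₀ = 0.2903P₀
State 1: P₂ = (λ₀λ₁)/(μ₁μ₂)P₀ = (1.8×1.1)/(6.2×10.4)P₀ = 0.03071P₀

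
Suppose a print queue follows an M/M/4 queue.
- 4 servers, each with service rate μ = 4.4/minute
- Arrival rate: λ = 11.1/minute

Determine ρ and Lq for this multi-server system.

Traffic intensity: ρ = λ/(cμ) = 11.1/(4×4.4) = 0.6307
Since ρ = 0.6307 < 1, system is stable.
Offered load a = λ/μ = cρ = 11.1/4.4 = 2.5227
P₀ = [ Σₙ₌₀^3 aⁿ/n! + a^4/(4!(1-ρ)) ]⁻¹
Σ = a^0/0! + a^1/1! + a^2/2! + a^3/3! = 1.0000 + 2.5227 + 3.1821 + 2.6758 = 9.3806
a^4/(4!(1-ρ)) = 40.5024/(24 × 0.36932) = 4.5695
P₀ = 1/(9.3806 + 4.5695) = 0.07168
Lq = P₀·a^4·ρ / (4!(1-ρ)²) = 0.071684 × 40.5024 × 0.63068 / (24 × 0.13640) = 0.5594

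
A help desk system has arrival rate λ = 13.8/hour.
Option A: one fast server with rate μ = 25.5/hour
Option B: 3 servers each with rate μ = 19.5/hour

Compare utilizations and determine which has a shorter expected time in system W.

Option A: single server μ = 25.5 (M/M/1)
  ρ_A = 13.8/25.5 = 0.5412
  W_A = 1/(μ-λ) = 1/(25.5-13.8) = 1/11.70 = 0.08547

Option B: 3 servers μ = 19.5 (M/M/3)
  ρ_B = λ/(cμ) = 13.8/(3×19.5) = 0.2359
  Offered load a = λ/μ = cρ = 13.8/19.5 = 0.7077
  P₀ = [ Σₙ₌₀^2 aⁿ/n! + a^3/(3!(1-ρ)) ]⁻¹
  Σ = a^0/0! + a^1/1! + a^2/2! = 1.0000 + 0.7077 + 0.2504 = 1.9581
  a^3/(3!(1-ρ)) = 0.35443/(6 × 0.76410) = 0.07731
  P₀ = 1/(1.9581 + 0.07731) = 0.4913
  Lq = P₀·a^3·ρ / (3!(1-ρ)²) = 0.49130 × 0.35443 × 0.23590 / (6 × 0.58385) = 0.01173
  Wq_B = Lq/λ = 0.011726/13.8 = 0.0008497
  W_B = Wq_B + 1/μ = 0.0008497 + 0.05128 = 0.05213

Since W_B = 0.05213 < W_A = 0.08547, Option B (multiple servers) has the shorter time in system.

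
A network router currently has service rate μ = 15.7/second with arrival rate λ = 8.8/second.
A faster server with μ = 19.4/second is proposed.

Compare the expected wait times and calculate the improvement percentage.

System 1: ρ₁ = 8.8/15.7 = 0.5605, W₁ = 1/(15.7-8.8) = 0.14493
System 2: ρ₂ = 8.8/19.4 = 0.4536, W₂ = 1/(19.4-8.8) = 0.094340
Improvement: (W₁-W₂)/W₁ = (0.14493-0.094340)/0.14493 = 34.91%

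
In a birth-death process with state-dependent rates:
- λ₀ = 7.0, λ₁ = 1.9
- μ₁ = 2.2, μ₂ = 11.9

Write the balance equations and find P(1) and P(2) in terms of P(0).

Balance equations:
State 0: λ₀P₀ = μ₁P₁ → P₁ = (λ₀/μ₁)P₀ = (7.0/2.2)P₀ = 3.1818P₀
State 1: P₂ = (λ₀λ₁)/(μ₁μ₂)P₀ = (7.0×1.9)/(2.2×11.9)P₀ = 0.5080P₀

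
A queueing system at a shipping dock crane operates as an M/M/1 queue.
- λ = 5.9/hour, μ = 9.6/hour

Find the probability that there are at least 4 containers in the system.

ρ = λ/μ = 5.9/9.6 = 0.6146
P(N ≥ n) = ρⁿ
P(N ≥ 4) = 0.6146^4
P(N ≥ 4) = 0.1427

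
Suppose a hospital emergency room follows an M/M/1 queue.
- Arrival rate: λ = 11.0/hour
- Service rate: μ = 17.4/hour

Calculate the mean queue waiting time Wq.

First, compute utilization: ρ = λ/μ = 11.0/17.4 = 0.6322
For M/M/1: Wq = λ/(μ(μ-λ))
Wq = 11.0/(17.4 × (17.4-11.0))
Wq = 11.0/(17.4 × 6.40)
Wq = 0.09878 hours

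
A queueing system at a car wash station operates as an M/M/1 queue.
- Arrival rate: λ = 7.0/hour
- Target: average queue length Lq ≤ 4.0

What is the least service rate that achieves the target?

For M/M/1: Lq = λ²/(μ(μ-λ))
Need Lq ≤ 4.0, i.e. μ(μ-λ) ≥ λ²/4.0
μ² - 7.0μ - 49.00/4.0 ≥ 0  →  μ² - 7.0μ - 12.2500 ≥ 0
Quadratic formula (positive root): μ = [λ + √(λ² + 4×12.2500)]/2
Discriminant: 49.00 + 4×12.2500 = 98.0000, √98.0000 = 9.8995
μ ≥ (7.0 + 9.8995)/2 = 8.4497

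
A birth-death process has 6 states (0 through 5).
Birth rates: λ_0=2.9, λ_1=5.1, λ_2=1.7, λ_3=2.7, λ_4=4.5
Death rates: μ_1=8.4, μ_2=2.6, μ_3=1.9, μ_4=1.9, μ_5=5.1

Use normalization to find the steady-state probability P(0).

Ratios P(n)/P(0) = (λ₀···λₙ₋₁)/(μ₁···μₙ):
P(1)/P(0) = (2.9)/(8.4) = 0.34524
P(2)/P(0) = (2.9×5.1)/(8.4×2.6) = 0.67720
P(3)/P(0) = (2.9×5.1×1.7)/(8.4×2.6×1.9) = 0.60591
P(4)/P(0) = (2.9×5.1×1.7×2.7)/(8.4×2.6×1.9×1.9) = 0.86104
P(5)/P(0) = (2.9×5.1×1.7×2.7×4.5)/(8.4×2.6×1.9×1.9×5.1) = 0.75974

Normalization: ∑ P(n) = 1
P(0) × (1.0000 + 0.34524 + 0.67720 + 0.60591 + 0.86104 + 0.75974) = 1
P(0) × 4.2491 = 1
P(0) = 1/4.2491 = 0.2353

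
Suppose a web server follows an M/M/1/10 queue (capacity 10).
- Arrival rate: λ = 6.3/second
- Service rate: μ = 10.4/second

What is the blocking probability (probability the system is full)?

ρ = λ/μ = 6.3/10.4 = 0.60577
P₀ = (1-ρ)/(1-ρ^(K+1)) = (1-0.60577)/(1-0.60577^11) = 0.3942/0.9960 = 0.3958
P_K = P₀×ρ^K = 0.3958 × 0.60577^10 = 0.3958 × 0.006654 = 0.002634
Blocking probability = 0.26%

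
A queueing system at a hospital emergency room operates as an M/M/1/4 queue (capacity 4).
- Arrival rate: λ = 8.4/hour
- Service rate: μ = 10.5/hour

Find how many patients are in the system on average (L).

ρ = λ/μ = 8.4/10.5 = 0.8000
P₀ = (1-ρ)/(1-ρ^(K+1)) = (1-0.8000)/(1-0.8000^5) = 0.2000/0.6723 = 0.2975
P_K = P₀×ρ^K = 0.29748 × 0.8000^4 = 0.29748 × 0.40960 = 0.1218
L = ρ[1 - (K+1)ρ^K + Kρ^(K+1)] / [(1-ρ)(1-ρ^(K+1))]
L = 0.8000 × (1 - 5×0.40960 + 4×0.32768) / ((1 - 0.8000) × (1 - 0.32768)) = 1.5631 patients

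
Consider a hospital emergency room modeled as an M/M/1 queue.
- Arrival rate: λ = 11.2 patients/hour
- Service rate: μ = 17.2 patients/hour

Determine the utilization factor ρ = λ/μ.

Server utilization: ρ = λ/μ
ρ = 11.2/17.2 = 0.6512
The server is busy 65.12% of the time.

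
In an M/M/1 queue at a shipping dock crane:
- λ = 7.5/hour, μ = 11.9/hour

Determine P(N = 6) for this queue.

ρ = λ/μ = 7.5/11.9 = 0.63025
P(n) = (1-ρ)ρⁿ
P(6) = (1-0.63025) × 0.63025^6
P(6) = 0.36975 × 0.062673
P(6) = 0.02317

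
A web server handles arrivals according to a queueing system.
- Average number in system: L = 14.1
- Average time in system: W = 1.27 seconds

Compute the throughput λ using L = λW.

Little's Law: L = λW, so λ = L/W
λ = 14.1/1.27 = 11.1024 requests/second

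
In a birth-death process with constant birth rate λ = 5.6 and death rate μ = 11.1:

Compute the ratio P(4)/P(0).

For constant rates: P(n)/P(0) = (λ/μ)^n
P(4)/P(0) = (5.6/11.1)^4 = 0.5045^4 = 0.06478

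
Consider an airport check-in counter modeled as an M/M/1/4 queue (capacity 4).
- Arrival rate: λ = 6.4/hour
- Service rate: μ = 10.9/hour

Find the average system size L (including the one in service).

ρ = λ/μ = 6.4/10.9 = 0.58716
P₀ = (1-ρ)/(1-ρ^(K+1)) = (1-0.58716)/(1-0.58716^5) = 0.4128/0.9302 = 0.4438
P_K = P₀×ρ^K = 0.44381 × 0.58716^4 = 0.44381 × 0.11886 = 0.05275
L = ρ[1 - (K+1)ρ^K + Kρ^(K+1)] / [(1-ρ)(1-ρ^(K+1))]
L = 0.58716 × (1 - 5×0.11886 + 4×0.069788) / ((1 - 0.58716) × (1 - 0.069788)) = 1.0471 passengers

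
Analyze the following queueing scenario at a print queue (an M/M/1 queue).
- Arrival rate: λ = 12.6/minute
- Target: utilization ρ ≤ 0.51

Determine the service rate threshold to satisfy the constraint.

ρ = λ/μ, so μ = λ/ρ
μ ≥ 12.6/0.51 = 24.7059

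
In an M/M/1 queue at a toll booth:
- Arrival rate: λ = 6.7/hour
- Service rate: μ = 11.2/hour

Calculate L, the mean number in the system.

ρ = λ/μ = 6.7/11.2 = 0.5982
For M/M/1: L = λ/(μ-λ)
L = 6.7/(11.2-6.7) = 6.7/4.50
L = 1.4889 vehicles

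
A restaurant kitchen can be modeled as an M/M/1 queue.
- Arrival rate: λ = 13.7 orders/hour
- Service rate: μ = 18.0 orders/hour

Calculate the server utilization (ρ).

Server utilization: ρ = λ/μ
ρ = 13.7/18.0 = 0.7611
The server is busy 76.11% of the time.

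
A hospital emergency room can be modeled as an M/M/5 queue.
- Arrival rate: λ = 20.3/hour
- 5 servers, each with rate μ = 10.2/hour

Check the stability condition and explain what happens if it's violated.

Stability requires ρ = λ/(cμ) < 1
ρ = 20.3/(5 × 10.2) = 20.3/51.00 = 0.3980
Since 0.3980 < 1, the system is STABLE.
The servers are busy 39.80% of the time.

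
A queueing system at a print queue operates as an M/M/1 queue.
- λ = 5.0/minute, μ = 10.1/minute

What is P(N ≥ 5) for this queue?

ρ = λ/μ = 5.0/10.1 = 0.49505
P(N ≥ n) = ρⁿ
P(N ≥ 5) = 0.49505^5
P(N ≥ 5) = 0.02973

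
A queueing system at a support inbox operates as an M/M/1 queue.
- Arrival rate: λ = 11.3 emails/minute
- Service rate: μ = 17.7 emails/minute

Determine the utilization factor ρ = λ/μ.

Server utilization: ρ = λ/μ
ρ = 11.3/17.7 = 0.6384
The server is busy 63.84% of the time.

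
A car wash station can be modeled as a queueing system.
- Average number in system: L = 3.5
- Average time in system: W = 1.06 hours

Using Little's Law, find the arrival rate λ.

Little's Law: L = λW, so λ = L/W
λ = 3.5/1.06 = 3.3019 cars/hour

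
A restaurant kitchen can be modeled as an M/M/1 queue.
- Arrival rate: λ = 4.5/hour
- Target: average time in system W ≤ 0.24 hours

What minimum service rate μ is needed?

For M/M/1: W = 1/(μ-λ)
Need W ≤ 0.24, so 1/(μ-λ) ≤ 0.24
μ - λ ≥ 1/0.24 = 4.1667
μ ≥ 4.5 + 4.1667 = 8.6667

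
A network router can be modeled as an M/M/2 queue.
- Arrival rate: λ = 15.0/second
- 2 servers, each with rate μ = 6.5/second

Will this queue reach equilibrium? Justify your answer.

Stability requires ρ = λ/(cμ) < 1
ρ = 15.0/(2 × 6.5) = 15.0/13.00 = 1.1538
Since 1.1538 ≥ 1, the system is UNSTABLE.
Need c > λ/μ = 15.0/6.5 = 2.31.
Minimum servers needed: c = 3.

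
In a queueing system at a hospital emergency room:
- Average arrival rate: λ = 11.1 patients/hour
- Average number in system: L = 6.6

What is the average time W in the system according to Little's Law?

Little's Law: L = λW, so W = L/λ
W = 6.6/11.1 = 0.5946 hours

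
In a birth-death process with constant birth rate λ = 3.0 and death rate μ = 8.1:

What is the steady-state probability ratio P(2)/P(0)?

For constant rates: P(n)/P(0) = (λ/μ)^n
P(2)/P(0) = (3.0/8.1)^2 = 0.3704^2 = 0.1372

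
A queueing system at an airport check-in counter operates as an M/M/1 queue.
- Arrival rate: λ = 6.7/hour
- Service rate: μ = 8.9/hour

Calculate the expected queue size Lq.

ρ = λ/μ = 6.7/8.9 = 0.7528
For M/M/1: Lq = λ²/(μ(μ-λ))
Lq = 44.89/(8.9 × 2.20)
Lq = 2.2926 passengers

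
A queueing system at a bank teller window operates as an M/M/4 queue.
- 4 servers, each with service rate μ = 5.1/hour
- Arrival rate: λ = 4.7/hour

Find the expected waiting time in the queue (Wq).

Traffic intensity: ρ = λ/(cμ) = 4.7/(4×5.1) = 0.2304
Since ρ = 0.2304 < 1, system is stable.
Offered load a = λ/μ = cρ = 4.7/5.1 = 0.9216
P₀ = [ Σₙ₌₀^3 aⁿ/n! + a^4/(4!(1-ρ)) ]⁻¹
Σ = a^0/0! + a^1/1! + a^2/2! + a^3/3! = 1.0000 + 0.92157 + 0.42464 + 0.13045 = 2.4767
a^4/(4!(1-ρ)) = 0.7213/(24 × 0.7696) = 0.03905
P₀ = 1/(2.4767 + 0.03905) = 0.3975
Lq = P₀·a^4·ρ / (4!(1-ρ)²) = 0.3975 × 0.7213 × 0.2304 / (24 × 0.5923) = 0.004647
Wq = Lq/λ = 0.004647/4.7 = 0.0009887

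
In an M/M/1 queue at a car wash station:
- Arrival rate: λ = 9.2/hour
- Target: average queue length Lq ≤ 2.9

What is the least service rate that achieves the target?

For M/M/1: Lq = λ²/(μ(μ-λ))
Need Lq ≤ 2.9, i.e. μ(μ-λ) ≥ λ²/2.9
μ² - 9.2μ - 84.64/2.9 ≥ 0  →  μ² - 9.2μ - 29.1862 ≥ 0
Quadratic formula (positive root): μ = [λ + √(λ² + 4×29.1862)]/2
Discriminant: 84.64 + 4×29.1862 = 201.3848, √201.3848 = 14.1910
μ ≥ (9.2 + 14.1910)/2 = 11.6955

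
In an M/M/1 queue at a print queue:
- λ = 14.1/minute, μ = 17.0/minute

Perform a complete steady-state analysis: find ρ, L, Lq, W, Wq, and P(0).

Step 1: ρ = λ/μ = 14.1/17.0 = 0.8294
Step 2: L = λ/(μ-λ) = 14.1/2.90 = 4.8621
Step 3: Lq = λ²/(μ(μ-λ)) = 198.81/(17.0×2.90) = 4.0327
Step 4: W = 1/(μ-λ) = 1/2.90 = 0.34483
Step 5: Wq = λ/(μ(μ-λ)) = 14.1/(17.0×2.90) = 0.2860
Step 6: P(0) = 1-ρ = 0.1706
Verify: L = λW = 14.1×0.34483 = 4.8621 ✔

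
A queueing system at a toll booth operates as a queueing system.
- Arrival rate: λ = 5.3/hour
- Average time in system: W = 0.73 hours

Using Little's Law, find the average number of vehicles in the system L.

Little's Law: L = λW
L = 5.3 × 0.73 = 3.8690 vehicles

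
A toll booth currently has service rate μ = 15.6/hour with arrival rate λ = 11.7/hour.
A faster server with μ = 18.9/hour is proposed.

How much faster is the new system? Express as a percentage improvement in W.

System 1: ρ₁ = 11.7/15.6 = 0.7500, W₁ = 1/(15.6-11.7) = 0.2564
System 2: ρ₂ = 11.7/18.9 = 0.6190, W₂ = 1/(18.9-11.7) = 0.1389
Improvement: (W₁-W₂)/W₁ = (0.2564-0.1389)/0.2564 = 45.83%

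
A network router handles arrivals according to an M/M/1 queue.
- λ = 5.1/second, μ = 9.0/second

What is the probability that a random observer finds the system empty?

ρ = λ/μ = 5.1/9.0 = 0.5667
P(0) = 1 - ρ = 1 - 0.5667 = 0.4333
The server is idle 43.33% of the time.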